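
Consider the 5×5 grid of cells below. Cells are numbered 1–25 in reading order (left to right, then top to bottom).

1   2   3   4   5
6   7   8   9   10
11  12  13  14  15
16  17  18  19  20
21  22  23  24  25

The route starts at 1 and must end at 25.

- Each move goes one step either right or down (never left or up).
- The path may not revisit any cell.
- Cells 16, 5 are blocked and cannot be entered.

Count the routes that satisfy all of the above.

64

A right/down-only route from 1 to 25 makes exactly 4 down-moves and 4 right-moves in some order.
With no other constraints that would be C(8,4) = 70 routes.
Subtract routes through each blocked cell (inclusion–exclusion for overlaps): − through 5: 1 − through 16: 5 → 64.
That gives 64 routes.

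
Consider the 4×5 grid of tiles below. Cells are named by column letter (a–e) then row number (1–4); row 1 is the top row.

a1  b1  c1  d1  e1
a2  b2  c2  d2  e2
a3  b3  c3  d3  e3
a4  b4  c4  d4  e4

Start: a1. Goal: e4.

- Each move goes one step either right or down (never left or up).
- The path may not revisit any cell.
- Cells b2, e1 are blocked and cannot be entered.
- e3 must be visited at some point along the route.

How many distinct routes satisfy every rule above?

A right/down-only route from a1 to e4 makes exactly 3 down-moves and 4 right-moves in some order.
With no other constraints that would be C(7,3) = 35 routes.
Split at e3 and multiply the segment counts (each segment already excludes blocked cells): a1→e3: 6; e3→e4: 1; product = 6.
That gives 6 routes.

6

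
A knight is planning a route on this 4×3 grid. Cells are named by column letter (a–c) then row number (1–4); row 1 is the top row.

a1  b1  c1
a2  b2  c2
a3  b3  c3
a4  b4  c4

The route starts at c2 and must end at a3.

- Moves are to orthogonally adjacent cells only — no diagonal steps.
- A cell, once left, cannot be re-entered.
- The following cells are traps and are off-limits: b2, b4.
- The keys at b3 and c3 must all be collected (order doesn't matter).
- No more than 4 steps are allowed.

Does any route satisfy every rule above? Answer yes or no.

One route that works: c2 → c3 → b3 → a3.

yes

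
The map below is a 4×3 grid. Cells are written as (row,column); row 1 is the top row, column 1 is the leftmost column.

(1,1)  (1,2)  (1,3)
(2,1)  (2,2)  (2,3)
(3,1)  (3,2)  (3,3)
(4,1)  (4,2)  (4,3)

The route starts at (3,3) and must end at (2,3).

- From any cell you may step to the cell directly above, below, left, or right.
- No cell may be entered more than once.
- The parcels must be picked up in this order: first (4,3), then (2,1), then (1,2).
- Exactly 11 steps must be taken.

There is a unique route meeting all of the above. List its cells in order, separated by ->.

The waypoints must appear in the order (4,3), (2,1), (1,2), with no cell reused.
Route from (3,3): down to (4,3), 2× left (reaching (4,1)), up to (3,1), right to (3,2), up to (2,2), left to (2,1), up to (1,1), 2× right (reaching (1,3)), down to (2,3) — 11 moves in all.
Check: order respected ((4,3) at step 1, (2,1) at step 7, (1,2) at step 9); 11 moves as required.

(3,3) -> (4,3) -> (4,2) -> (4,1) -> (3,1) -> (3,2) -> (2,2) -> (2,1) -> (1,1) -> (1,2) -> (1,3) -> (2,3)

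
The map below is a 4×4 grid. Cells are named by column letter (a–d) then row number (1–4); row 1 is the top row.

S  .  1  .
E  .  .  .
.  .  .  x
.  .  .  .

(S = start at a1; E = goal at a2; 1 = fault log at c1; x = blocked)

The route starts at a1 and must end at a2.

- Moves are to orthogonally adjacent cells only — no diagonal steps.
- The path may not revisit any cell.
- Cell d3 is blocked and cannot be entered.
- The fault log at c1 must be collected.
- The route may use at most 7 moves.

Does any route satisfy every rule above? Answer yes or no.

yes

One route that works: a1 → b1 → c1 → c2 → b2 → a2.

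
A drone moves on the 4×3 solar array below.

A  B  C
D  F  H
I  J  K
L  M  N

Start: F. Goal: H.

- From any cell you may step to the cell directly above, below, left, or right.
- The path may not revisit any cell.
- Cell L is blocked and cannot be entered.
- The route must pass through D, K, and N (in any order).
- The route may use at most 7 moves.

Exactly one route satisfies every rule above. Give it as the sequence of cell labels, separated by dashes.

The 7-move cap with required stops at D, K, N leaves no slack for detours.
Route from F: left 1 to D, down 1 to I, right 1 to J, down 1 to M, right 1 to N, up 2 to H — 7 moves in all.
Check: all required cells visited; 7 ≤ 7 moves.

F - D - I - J - M - N - K - H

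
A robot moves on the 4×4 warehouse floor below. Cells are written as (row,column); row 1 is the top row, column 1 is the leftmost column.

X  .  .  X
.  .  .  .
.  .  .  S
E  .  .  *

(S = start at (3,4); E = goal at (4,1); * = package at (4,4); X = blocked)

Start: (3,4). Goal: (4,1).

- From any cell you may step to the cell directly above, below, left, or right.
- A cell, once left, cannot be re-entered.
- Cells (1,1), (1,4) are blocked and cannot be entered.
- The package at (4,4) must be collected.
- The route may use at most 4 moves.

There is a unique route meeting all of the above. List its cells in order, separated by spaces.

(3,4) (4,4) (4,3) (4,2) (4,1)

The 4-move cap with required stops at (4,4) leaves no slack for detours.
Route from (3,4): down to (4,4), 3× left (reaching (4,1)) — 4 moves in all.
Check: all required cells visited; 4 ≤ 4 moves.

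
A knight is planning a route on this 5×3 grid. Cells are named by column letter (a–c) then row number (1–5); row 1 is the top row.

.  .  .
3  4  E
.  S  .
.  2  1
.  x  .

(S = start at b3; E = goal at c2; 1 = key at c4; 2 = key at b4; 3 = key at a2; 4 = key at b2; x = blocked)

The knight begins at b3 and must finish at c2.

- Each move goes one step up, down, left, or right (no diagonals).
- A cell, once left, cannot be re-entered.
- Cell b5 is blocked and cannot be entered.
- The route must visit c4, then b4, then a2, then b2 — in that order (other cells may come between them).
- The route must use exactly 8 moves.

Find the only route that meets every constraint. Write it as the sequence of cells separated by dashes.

The waypoints must appear in the order c4, b4, a2, b2, with no cell reused.
Route from b3: right 1 to c3, down 1 to c4, left 2 to a4, up 2 to a2, right 2 to c2 — 8 moves in all.
Check: order respected (1 at step 2, 2 at step 3, 3 at step 6, 4 at step 7); 8 moves as required.

b3 - c3 - c4 - b4 - a4 - a3 - a2 - b2 - c2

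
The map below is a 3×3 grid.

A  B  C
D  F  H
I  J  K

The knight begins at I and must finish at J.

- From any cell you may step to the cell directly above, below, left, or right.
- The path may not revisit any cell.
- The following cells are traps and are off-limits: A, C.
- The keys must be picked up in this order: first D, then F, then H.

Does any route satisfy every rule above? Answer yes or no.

yes

One route that works: I → D → F → H → K → J.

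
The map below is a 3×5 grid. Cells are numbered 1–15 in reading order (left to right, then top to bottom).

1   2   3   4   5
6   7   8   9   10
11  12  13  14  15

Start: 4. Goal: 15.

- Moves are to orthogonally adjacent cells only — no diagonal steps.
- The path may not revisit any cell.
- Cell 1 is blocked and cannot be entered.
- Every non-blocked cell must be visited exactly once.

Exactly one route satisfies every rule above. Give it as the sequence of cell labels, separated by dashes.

4 - 5 - 10 - 9 - 8 - 3 - 2 - 7 - 6 - 11 - 12 - 13 - 14 - 15

Need to visit all 14 open cells exactly once, starting at 4 and ending at 15.
Route from 4: right 1 to 5, down 1 to 10, left 2 to 8, up 1 to 3, left 1 to 2, down 1 to 7, left 1 to 6, down 1 to 11, right 4 to 15 — 13 moves in all.
Check: all 14 open cells covered.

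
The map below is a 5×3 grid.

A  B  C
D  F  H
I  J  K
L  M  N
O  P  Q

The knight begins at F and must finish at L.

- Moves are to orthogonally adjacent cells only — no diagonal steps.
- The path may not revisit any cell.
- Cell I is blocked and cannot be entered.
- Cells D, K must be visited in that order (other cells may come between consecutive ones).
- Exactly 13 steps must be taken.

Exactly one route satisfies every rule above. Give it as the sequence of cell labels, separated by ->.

The waypoints must appear in the order D, K, with no cell reused.
Route from F: left 1 to D, up 1 to A, right 2 to C, down 2 to K, left 1 to J, down 1 to M, right 1 to N, down 1 to Q, left 2 to O, up 1 to L — 13 moves in all.
Check: order respected (D at step 1, K at step 6); 13 moves as required.

F -> D -> A -> B -> C -> H -> K -> J -> M -> N -> Q -> P -> O -> L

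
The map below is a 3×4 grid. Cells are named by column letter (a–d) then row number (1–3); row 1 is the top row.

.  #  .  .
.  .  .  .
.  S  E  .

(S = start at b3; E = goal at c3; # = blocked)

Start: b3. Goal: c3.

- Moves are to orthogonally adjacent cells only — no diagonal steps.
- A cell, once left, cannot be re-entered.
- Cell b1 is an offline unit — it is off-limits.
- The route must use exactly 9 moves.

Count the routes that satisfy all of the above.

1

Need simple routes of exactly 9 moves from b3 to c3 (Manhattan distance 1, so 4 moves are spent on a detour and 4 undoing it).
Enumerating: b3 a3 a2 b2 c2 c1 d1 d2 d3 c3.
That gives 1 route.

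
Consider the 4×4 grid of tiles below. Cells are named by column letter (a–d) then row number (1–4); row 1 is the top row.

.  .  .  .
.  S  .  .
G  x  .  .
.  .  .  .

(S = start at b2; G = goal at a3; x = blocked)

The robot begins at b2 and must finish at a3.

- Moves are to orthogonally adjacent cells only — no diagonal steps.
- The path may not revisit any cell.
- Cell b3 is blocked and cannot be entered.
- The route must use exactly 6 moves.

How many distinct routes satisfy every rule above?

Need simple routes of exactly 6 moves from b2 to a3 (Manhattan distance 2, so 2 moves are spent on a detour and 2 undoing it).
Enumerating: b2 c2 c1 b1 a1 a2 a3 | b2 c2 c3 c4 b4 a4 a3.
That gives 2 routes.

2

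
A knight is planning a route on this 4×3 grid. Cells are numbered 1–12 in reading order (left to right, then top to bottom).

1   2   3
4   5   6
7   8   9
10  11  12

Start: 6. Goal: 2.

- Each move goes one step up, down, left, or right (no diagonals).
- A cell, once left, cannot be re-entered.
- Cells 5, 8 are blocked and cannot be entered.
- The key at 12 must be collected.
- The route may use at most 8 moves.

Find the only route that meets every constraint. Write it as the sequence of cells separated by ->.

6 -> 9 -> 12 -> 11 -> 10 -> 7 -> 4 -> 1 -> 2

The budget equals the shortest possible length, so every move has to be on a shortest route through the required cells.
Route from 6: 2× down (reaching 12), 2× left (reaching 10), 3× up (reaching 1), right to 2 — 8 moves in all.
Check: all required cells visited; 8 ≤ 8 moves.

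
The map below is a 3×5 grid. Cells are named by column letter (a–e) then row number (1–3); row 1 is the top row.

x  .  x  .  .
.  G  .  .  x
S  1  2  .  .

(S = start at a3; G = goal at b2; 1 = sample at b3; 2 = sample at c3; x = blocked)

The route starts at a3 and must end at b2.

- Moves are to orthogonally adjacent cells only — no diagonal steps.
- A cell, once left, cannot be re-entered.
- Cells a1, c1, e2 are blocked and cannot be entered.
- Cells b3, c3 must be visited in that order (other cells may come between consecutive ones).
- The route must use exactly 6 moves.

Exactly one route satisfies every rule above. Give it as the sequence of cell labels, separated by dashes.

a3 - b3 - c3 - d3 - d2 - c2 - b2

The waypoints must appear in the order b3, c3, with no cell reused.
Route from a3: right 3 to d3, up 1 to d2, left 2 to b2 — 6 moves in all.
Check: order respected (1 at step 1, 2 at step 2); 6 moves as required.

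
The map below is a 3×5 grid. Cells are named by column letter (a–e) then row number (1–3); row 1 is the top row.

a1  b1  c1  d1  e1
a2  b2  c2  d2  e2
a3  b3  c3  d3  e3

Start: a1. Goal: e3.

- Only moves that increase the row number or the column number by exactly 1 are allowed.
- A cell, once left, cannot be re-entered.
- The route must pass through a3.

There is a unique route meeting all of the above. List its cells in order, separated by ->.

Moves only go right or down, so the column and row indices never decrease.
Route from a1: down 2 to a3, right 4 to e3 — 6 moves in all.
Check: all required cells visited.

a1 -> a2 -> a3 -> b3 -> c3 -> d3 -> e3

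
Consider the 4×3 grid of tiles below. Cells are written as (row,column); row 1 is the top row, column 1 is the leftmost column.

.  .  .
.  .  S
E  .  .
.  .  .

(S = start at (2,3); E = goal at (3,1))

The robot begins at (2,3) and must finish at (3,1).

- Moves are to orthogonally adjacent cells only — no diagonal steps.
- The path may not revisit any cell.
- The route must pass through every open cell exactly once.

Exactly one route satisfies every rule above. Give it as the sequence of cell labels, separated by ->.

Need to visit all 12 open cells exactly once, starting at (2,3) and ending at (3,1).
Cell (1,3) has only two open neighbours ((2,3) and (1,2)), so the path must pass straight through it: one of those is the cell it's entered from and the other is where it exits.
Route from (2,3): up 1 to (1,3), left 2 to (1,1), down 1 to (2,1), right 1 to (2,2), down 1 to (3,2), right 1 to (3,3), down 1 to (4,3), left 2 to (4,1), up 1 to (3,1) — 11 moves in all.
Check: all 12 open cells covered.

(2,3) -> (1,3) -> (1,2) -> (1,1) -> (2,1) -> (2,2) -> (3,2) -> (3,3) -> (4,3) -> (4,2) -> (4,1) -> (3,1)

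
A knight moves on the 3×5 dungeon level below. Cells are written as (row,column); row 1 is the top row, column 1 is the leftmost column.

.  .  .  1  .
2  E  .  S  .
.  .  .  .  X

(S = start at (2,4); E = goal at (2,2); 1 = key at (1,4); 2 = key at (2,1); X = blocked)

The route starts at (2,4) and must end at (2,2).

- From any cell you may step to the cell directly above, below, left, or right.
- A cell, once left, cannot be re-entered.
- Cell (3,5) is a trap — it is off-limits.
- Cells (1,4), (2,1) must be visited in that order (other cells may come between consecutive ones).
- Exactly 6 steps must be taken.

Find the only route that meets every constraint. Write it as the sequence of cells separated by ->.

(2,4) -> (1,4) -> (1,3) -> (1,2) -> (1,1) -> (2,1) -> (2,2)

The waypoints must appear in the order (1,4), (2,1), with no cell reused.
Route from (2,4): up to (1,4), 3× left (reaching (1,1)), down to (2,1), right to (2,2) — 6 moves in all.
Check: order respected (1 at step 1, 2 at step 5); 6 moves as required.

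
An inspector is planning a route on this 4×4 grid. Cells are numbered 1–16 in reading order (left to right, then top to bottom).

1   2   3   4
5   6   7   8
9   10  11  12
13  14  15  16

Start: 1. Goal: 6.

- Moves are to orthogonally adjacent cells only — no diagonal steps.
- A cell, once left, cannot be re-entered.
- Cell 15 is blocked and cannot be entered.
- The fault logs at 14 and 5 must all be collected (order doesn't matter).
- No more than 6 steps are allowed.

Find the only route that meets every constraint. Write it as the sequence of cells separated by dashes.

The 6-move cap with required stops at 14, 5 leaves no slack for detours.
Route from 1: 3× down (reaching 13), right to 14, 2× up (reaching 6) — 6 moves in all.
Check: all required cells visited; 6 ≤ 6 moves.

1 - 5 - 9 - 13 - 14 - 10 - 6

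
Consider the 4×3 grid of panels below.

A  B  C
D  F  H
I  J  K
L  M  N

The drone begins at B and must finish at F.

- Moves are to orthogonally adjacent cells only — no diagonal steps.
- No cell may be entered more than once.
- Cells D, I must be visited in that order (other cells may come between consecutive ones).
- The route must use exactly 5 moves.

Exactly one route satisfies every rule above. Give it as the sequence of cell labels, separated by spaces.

The waypoints must appear in the order D, I, with no cell reused.
Route from B: left 1 to A, down 2 to I, right 1 to J, up 1 to F — 5 moves in all.
Check: order respected (D at step 2, I at step 3); 5 moves as required.

B A D I J F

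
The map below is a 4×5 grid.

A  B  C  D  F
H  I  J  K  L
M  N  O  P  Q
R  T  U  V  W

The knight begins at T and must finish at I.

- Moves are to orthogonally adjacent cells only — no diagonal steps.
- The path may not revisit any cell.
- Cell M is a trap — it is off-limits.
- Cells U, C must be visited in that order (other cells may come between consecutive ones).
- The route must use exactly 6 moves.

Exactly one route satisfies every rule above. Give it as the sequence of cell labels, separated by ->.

The waypoints must appear in the order U, C, with no cell reused.
Route from T: right to U, 3× up (reaching C), left to B, down to I — 6 moves in all.
Check: order respected (U at step 1, C at step 4); 6 moves as required.

T -> U -> O -> J -> C -> B -> I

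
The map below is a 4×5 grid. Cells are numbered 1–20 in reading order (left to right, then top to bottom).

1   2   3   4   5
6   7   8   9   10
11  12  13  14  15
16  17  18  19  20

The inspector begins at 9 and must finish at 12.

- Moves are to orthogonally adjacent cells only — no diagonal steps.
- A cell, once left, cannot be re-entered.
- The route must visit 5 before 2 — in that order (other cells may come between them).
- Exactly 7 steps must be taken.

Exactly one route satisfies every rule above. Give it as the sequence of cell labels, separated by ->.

9 -> 10 -> 5 -> 4 -> 3 -> 2 -> 7 -> 12

The waypoints must appear in the order 5, 2, with no cell reused.
Route from 9: right to 10, up to 5, 3× left (reaching 2), 2× down (reaching 12) — 7 moves in all.
Check: order respected (5 at step 2, 2 at step 5); 7 moves as required.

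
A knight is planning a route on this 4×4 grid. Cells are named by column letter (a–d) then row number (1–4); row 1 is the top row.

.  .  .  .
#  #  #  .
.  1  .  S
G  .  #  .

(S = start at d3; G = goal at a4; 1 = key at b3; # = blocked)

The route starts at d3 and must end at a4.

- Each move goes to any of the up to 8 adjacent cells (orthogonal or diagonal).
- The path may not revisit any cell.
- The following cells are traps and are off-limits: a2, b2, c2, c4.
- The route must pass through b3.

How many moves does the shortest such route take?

Any route passes through b3 somewhere between d3 and a4. Summing Chebyshev distances along the two legs (d3 → b3 → a4) gives a lower bound of 2 + 1 = 3 moves.
A route of 3 moves achieves this: d3 → c3 → b3 → a4.
Since 3 matches the lower bound, it is optimal.

3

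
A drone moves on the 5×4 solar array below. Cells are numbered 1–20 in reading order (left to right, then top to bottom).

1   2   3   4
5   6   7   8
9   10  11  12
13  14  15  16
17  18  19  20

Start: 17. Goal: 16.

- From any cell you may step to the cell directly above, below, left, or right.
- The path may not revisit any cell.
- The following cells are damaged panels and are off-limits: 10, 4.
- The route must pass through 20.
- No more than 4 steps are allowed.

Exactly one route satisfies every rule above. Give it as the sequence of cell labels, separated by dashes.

17 - 18 - 19 - 20 - 16

The budget equals the shortest possible length, so every move has to be on a shortest route through the required cells.
Route from 17: right 3 to 20, up 1 to 16 — 4 moves in all.
Check: all required cells visited; 4 ≤ 4 moves.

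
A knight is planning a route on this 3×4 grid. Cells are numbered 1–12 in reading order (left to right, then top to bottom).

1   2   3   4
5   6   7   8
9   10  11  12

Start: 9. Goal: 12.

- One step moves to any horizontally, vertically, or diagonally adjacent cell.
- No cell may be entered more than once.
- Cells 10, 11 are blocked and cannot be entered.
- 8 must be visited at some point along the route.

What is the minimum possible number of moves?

Any route passes through 8 somewhere between 9 and 12. Summing Chebyshev distances along the two legs (9 → 8 → 12) gives a lower bound of 3 + 1 = 4 moves.
A route of 4 moves achieves this: 9 → 6 → 3 → 8 → 12.
Since 4 matches the lower bound, it is optimal.

4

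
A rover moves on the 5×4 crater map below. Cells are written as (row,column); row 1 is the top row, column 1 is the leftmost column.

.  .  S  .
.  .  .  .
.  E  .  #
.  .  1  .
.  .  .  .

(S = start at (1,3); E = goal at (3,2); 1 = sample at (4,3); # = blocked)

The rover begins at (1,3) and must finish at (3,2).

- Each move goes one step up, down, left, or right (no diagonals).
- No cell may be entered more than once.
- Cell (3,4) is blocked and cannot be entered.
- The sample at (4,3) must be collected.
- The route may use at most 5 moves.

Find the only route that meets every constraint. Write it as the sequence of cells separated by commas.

(1,3), (2,3), (3,3), (4,3), (4,2), (3,2)

The budget equals the shortest possible length, so every move has to be on a shortest route through the required cells.
Route from (1,3): 3× down (reaching (4,3)), left to (4,2), up to (3,2) — 5 moves in all.
Check: all required cells visited; 5 ≤ 5 moves.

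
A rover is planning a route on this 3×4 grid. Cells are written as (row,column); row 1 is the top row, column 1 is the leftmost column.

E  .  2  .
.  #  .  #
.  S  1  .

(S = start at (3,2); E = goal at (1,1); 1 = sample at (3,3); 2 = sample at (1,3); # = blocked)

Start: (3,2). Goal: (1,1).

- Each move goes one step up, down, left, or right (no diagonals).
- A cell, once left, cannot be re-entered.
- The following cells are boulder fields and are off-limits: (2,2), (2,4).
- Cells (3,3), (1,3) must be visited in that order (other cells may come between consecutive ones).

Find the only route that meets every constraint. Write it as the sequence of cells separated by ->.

The waypoints must appear in the order (3,3), (1,3), with no cell reused.
Route from (3,2): right to (3,3), 2× up (reaching (1,3)), 2× left (reaching (1,1)) — 5 moves in all.
Check: order respected (1 at step 1, 2 at step 3).

(3,2) -> (3,3) -> (2,3) -> (1,3) -> (1,2) -> (1,1)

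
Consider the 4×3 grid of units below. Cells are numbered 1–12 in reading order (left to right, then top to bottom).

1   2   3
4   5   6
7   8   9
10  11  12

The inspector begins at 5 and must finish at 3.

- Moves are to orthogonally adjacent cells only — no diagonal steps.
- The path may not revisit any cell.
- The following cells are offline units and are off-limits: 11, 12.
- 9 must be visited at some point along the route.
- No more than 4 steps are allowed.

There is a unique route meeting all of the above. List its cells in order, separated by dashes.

The 4-move cap with required stops at 9 leaves no slack for detours.
Route from 5: down to 8, right to 9, 2× up (reaching 3) — 4 moves in all.
Check: all required cells visited; 4 ≤ 4 moves.

5 - 8 - 9 - 6 - 3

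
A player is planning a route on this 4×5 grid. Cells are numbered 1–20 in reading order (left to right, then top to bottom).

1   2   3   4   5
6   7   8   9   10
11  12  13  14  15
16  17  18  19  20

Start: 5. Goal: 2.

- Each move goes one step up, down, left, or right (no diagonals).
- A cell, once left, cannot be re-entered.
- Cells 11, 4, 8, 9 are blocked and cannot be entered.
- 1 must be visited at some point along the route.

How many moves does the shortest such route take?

9

Any route passes through 1 somewhere between 5 and 2. Summing Manhattan distances along the two legs (5 → 1 → 2) gives a lower bound of 4 + 1 = 5 moves.
That bound ignores the blocked cells. Measuring each leg by the fewest moves that actually steer around them (5→1: 8; 1→2: 1) raises the lower bound to 9.
A route of 9 moves exists: 5 → 10 → 15 → 14 → 13 → 12 → 7 → 6 → 1 → 2.
Since 9 matches that lower bound, it is optimal.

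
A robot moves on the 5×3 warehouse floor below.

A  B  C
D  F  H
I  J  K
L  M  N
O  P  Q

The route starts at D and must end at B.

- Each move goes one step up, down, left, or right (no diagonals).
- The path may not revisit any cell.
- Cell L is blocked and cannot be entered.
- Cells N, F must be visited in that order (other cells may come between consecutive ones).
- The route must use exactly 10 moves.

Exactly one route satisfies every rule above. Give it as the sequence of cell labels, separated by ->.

D -> I -> J -> M -> P -> Q -> N -> K -> H -> F -> B

The waypoints must appear in the order N, F, with no cell reused.
Route from D: down to I, right to J, 2× down (reaching P), right to Q, 3× up (reaching H), left to F, up to B — 10 moves in all.
Check: order respected (N at step 6, F at step 9); 10 moves as required.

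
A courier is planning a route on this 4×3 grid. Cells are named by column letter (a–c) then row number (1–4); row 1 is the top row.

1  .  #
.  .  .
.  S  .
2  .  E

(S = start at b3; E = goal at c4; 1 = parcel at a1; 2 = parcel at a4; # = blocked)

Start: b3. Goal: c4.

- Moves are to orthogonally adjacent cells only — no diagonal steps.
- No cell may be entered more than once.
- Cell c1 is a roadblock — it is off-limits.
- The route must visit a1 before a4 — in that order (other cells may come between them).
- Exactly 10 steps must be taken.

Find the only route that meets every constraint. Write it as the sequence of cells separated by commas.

The waypoints must appear in the order a1, a4, with no cell reused.
Route from b3: right 1 to c3, up 1 to c2, left 1 to b2, up 1 to b1, left 1 to a1, down 3 to a4, right 2 to c4 — 10 moves in all.
Check: order respected (1 at step 5, 2 at step 8); 10 moves as required.

b3, c3, c2, b2, b1, a1, a2, a3, a4, b4, c4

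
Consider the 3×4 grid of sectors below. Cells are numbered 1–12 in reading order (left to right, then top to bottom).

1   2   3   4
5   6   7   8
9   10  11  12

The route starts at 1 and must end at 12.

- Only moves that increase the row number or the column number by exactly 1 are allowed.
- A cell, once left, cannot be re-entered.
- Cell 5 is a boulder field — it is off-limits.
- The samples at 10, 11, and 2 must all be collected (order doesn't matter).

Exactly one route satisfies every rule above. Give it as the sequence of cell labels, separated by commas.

Moves only go right or down, so the column and row indices never decrease.
Route from 1: right to 2, 2× down (reaching 10), 2× right (reaching 12) — 5 moves in all.
Check: all required cells visited.

1, 2, 6, 10, 11, 12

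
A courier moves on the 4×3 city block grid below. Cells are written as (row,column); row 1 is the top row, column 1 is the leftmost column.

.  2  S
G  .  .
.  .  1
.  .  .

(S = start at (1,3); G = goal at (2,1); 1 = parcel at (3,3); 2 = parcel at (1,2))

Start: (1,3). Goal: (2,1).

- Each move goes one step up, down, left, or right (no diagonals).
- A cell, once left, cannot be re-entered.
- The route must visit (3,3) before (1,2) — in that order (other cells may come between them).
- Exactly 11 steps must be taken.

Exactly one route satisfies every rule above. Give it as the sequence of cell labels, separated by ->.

(1,3) -> (2,3) -> (3,3) -> (4,3) -> (4,2) -> (4,1) -> (3,1) -> (3,2) -> (2,2) -> (1,2) -> (1,1) -> (2,1)

The waypoints must appear in the order (3,3), (1,2), with no cell reused.
Route from (1,3): 3× down (reaching (4,3)), 2× left (reaching (4,1)), up to (3,1), right to (3,2), 2× up (reaching (1,2)), left to (1,1), down to (2,1) — 11 moves in all.
Check: order respected (1 at step 2, 2 at step 9); 11 moves as required.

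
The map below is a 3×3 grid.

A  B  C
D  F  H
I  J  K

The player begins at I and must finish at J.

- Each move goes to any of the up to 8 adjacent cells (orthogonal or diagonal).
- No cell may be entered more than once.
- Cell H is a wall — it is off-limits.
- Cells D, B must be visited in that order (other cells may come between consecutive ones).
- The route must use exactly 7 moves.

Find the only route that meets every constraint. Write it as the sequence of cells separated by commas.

The waypoints must appear in the order D, B, with no cell reused.
Route from I: 2× up (reaching A), 2× right (reaching C), down-left to F, down-right to K, left to J — 7 moves in all.
Check: order respected (D at step 1, B at step 3); 7 moves as required.

I, D, A, B, C, F, K, J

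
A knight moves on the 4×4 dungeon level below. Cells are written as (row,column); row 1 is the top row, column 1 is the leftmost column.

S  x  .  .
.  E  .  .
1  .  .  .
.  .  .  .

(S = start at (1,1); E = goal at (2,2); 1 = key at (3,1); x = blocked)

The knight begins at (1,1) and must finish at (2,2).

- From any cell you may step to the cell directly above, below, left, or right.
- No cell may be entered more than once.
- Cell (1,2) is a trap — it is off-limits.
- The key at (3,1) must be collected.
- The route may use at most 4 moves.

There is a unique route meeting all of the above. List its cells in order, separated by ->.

(1,1) -> (2,1) -> (3,1) -> (3,2) -> (2,2)

Any route must reach (3,1) and still end at (2,2) within 4 moves, so the order of the required stops is forced.
Route from (1,1): down 2 to (3,1), right 1 to (3,2), up 1 to (2,2) — 4 moves in all.
Check: all required cells visited; 4 ≤ 4 moves.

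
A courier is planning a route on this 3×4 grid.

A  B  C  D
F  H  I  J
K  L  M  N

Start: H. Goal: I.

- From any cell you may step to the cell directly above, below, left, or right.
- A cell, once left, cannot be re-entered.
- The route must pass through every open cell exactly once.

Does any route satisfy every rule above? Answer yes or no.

One route that works: H → B → A → F → K → L → M → N → J → D → C → I.

yes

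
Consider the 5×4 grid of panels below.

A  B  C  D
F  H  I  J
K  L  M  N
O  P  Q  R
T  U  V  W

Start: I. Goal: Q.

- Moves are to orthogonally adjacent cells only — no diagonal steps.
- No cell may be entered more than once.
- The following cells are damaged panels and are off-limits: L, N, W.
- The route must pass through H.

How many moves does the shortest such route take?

6

Any route passes through H somewhere between I and Q. Summing Manhattan distances along the two legs (I → H → Q) gives a lower bound of 1 + 3 = 4 moves.
The shortest route satisfying every rule uses 6 moves: I → H → F → K → O → P → Q.
The bound of 4 isn't tight here; checking systematically, no route of length 4 through 5 satisfies every constraint, so 6 is the minimum.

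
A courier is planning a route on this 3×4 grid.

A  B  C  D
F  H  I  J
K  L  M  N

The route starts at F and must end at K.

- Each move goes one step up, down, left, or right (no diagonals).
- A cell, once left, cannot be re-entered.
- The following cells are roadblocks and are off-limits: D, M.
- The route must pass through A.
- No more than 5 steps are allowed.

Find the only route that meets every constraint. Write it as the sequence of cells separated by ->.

The budget equals the shortest possible length, so every move has to be on a shortest route through the required cells.
Route from F: up 1 to A, right 1 to B, down 2 to L, left 1 to K — 5 moves in all.
Check: all required cells visited; 5 ≤ 5 moves.

F -> A -> B -> H -> L -> K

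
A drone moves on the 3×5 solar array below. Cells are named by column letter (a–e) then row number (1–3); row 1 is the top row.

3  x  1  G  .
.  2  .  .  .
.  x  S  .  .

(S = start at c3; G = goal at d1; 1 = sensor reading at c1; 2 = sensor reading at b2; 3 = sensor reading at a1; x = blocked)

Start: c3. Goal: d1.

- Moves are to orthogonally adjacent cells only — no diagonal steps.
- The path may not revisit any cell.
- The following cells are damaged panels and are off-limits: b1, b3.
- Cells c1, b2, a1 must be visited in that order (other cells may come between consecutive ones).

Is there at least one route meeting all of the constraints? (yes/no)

no

a1 must be visited but has only one open neighbour (a2), and it is neither the start nor the goal — the route would have to enter and leave through a2, re-entering it.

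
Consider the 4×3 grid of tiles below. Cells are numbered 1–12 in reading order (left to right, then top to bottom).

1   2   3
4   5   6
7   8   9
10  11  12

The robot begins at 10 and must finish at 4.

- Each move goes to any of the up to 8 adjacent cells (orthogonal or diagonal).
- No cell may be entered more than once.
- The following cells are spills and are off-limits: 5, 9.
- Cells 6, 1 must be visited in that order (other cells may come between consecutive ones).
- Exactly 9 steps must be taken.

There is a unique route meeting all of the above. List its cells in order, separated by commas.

The waypoints must appear in the order 6, 1, with no cell reused.
Route from 10: up 1 to 7, down-right 1 to 11, right 1 to 12, up-left 1 to 8, up-right 1 to 6, up 1 to 3, left 2 to 1, down 1 to 4 — 9 moves in all.
Check: order respected (6 at step 5, 1 at step 8); 9 moves as required.

10, 7, 11, 12, 8, 6, 3, 2, 1, 4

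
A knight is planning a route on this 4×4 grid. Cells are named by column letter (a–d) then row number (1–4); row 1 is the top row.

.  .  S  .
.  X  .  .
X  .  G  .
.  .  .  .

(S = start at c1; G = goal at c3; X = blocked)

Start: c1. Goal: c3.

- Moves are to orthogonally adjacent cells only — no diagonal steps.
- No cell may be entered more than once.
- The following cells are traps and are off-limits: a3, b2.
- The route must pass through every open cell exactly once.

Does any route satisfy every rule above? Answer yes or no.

Cell a2 has only one open neighbour but is neither the start nor the goal, so a Hamiltonian route would have to both enter and leave it through the same neighbour — impossible without revisiting.

no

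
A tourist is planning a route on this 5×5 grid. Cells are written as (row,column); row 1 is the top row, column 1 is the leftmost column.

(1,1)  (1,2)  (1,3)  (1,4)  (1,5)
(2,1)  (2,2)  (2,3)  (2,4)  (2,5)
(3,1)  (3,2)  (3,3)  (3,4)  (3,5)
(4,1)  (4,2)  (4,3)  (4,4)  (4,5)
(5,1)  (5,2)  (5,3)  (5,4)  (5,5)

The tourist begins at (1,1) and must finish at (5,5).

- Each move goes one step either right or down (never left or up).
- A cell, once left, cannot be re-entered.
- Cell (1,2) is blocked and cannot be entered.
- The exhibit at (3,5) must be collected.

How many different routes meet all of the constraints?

A right/down-only route from (1,1) to (5,5) makes exactly 4 down-moves and 4 right-moves in some order.
With no other constraints that would be C(8,4) = 70 routes.
Split at (3,5) and multiply the segment counts (each segment already excludes blocked cells): (1,1)→(3,5): 5; (3,5)→(5,5): 1; product = 5.
That gives 5 routes.

5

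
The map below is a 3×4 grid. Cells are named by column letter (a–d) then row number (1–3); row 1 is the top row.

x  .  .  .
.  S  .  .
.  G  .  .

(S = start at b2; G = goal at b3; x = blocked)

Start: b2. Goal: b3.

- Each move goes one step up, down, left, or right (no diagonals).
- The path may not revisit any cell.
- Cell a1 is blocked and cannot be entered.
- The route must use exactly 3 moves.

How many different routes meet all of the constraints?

2

Need simple routes of exactly 3 moves from b2 to b3 (Manhattan distance 1, so 1 moves are spent on a detour and 1 undoing it).
Enumerating: b2 a2 a3 b3 | b2 c2 c3 b3.
That gives 2 routes.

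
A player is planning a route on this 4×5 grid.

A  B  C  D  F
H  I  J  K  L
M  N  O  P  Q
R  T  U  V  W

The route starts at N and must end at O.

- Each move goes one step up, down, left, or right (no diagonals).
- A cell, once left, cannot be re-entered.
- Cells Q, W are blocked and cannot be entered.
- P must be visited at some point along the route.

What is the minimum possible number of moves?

5

Any route passes through P somewhere between N and O. Summing Manhattan distances along the two legs (N → P → O) gives a lower bound of 2 + 1 = 3 moves.
The shortest route satisfying every rule uses 5 moves: N → I → J → K → P → O.
The no-revisit rule (legs can't share cells) pushes the minimum above the 3-move bound; an exhaustive check rules out every length from 3 to 4, leaving 5 as the minimum.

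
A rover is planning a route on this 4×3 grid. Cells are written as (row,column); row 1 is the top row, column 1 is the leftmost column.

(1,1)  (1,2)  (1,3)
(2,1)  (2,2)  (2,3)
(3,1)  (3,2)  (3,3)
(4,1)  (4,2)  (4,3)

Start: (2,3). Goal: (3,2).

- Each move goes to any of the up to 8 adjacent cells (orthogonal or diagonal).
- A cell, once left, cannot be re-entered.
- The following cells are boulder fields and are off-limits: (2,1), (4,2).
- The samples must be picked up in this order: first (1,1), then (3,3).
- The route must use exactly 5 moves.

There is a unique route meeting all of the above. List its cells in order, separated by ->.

(2,3) -> (1,2) -> (1,1) -> (2,2) -> (3,3) -> (3,2)

The waypoints must appear in the order (1,1), (3,3), with no cell reused.
Route from (2,3): up-left to (1,2), left to (1,1), 2× down-right (reaching (3,3)), left to (3,2) — 5 moves in all.
Check: order respected ((1,1) at step 2, (3,3) at step 4); 5 moves as required.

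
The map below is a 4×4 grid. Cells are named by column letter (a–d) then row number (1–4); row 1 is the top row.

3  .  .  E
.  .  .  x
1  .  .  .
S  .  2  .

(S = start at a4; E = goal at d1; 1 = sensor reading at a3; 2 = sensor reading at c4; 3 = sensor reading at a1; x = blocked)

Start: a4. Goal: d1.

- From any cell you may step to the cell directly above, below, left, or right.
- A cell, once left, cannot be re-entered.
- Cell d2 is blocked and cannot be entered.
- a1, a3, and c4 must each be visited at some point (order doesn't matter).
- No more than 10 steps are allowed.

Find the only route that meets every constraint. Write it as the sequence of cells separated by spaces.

The budget equals the shortest possible length, so every move has to be on a shortest route through the required cells.
Route from a4: 2× right (reaching c4), up to c3, 2× left (reaching a3), 2× up (reaching a1), 3× right (reaching d1) — 10 moves in all.
Check: all required cells visited; 10 ≤ 10 moves.

a4 b4 c4 c3 b3 a3 a2 a1 b1 c1 d1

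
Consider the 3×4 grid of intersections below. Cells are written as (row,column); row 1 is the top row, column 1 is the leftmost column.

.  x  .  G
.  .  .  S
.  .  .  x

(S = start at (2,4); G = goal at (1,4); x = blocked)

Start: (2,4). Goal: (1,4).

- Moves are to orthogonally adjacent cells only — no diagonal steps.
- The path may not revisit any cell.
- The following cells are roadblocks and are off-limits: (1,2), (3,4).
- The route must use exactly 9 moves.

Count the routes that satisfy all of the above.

0

Need simple routes of exactly 9 moves from (2,4) to (1,4) (Manhattan distance 1, so 4 moves are spent on a detour and 4 undoing it).
No route satisfies every constraint, so the count is 0.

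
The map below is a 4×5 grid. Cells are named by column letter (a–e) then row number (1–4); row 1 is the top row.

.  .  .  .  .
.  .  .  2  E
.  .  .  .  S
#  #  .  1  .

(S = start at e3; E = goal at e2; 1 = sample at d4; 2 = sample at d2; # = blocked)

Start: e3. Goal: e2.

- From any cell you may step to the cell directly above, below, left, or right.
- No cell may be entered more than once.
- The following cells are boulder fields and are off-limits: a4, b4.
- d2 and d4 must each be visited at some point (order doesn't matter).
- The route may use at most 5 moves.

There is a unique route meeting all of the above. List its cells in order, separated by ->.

e3 -> e4 -> d4 -> d3 -> d2 -> e2

Any route must reach d2 and d4 and still end at e2 within 5 moves, so the order of the required stops is forced.
Route from e3: down 1 to e4, left 1 to d4, up 2 to d2, right 1 to e2 — 5 moves in all.
Check: all required cells visited; 5 ≤ 5 moves.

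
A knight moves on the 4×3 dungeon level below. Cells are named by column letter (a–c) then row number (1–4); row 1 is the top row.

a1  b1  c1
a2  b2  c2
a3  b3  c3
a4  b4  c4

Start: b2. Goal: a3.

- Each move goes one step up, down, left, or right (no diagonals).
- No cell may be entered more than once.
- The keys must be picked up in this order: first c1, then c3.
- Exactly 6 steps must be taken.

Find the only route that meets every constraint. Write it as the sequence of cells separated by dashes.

The waypoints must appear in the order c1, c3, with no cell reused.
Route from b2: up to b1, right to c1, 2× down (reaching c3), 2× left (reaching a3) — 6 moves in all.
Check: order respected (c1 at step 2, c3 at step 4); 6 moves as required.

b2 - b1 - c1 - c2 - c3 - b3 - a3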